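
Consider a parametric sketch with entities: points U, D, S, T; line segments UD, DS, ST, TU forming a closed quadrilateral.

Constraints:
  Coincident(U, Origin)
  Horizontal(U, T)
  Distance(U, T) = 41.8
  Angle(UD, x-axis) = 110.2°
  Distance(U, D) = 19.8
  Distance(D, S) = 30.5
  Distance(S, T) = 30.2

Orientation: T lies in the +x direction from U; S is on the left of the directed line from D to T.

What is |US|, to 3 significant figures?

33.2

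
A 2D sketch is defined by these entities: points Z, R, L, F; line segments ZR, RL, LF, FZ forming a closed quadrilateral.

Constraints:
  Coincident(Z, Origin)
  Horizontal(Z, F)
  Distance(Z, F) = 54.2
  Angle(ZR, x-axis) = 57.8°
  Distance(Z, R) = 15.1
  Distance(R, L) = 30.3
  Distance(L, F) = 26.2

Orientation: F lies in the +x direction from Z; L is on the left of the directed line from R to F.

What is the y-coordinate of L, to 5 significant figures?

20.137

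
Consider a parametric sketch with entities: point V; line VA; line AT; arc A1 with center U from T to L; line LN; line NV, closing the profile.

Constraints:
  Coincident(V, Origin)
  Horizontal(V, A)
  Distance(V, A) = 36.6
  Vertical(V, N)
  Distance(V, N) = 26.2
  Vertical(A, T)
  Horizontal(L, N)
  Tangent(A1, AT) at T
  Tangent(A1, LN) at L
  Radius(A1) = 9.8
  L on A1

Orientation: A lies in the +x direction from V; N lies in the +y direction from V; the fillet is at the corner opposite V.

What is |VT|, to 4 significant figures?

40.11

V is at the origin; VA is horizontal with |VA| = 36.6 and A on the +x side, so A = (36.60, 0.000). VN is vertical with |VN| = 26.2 and N on the +y side, so N = (0.000, 26.20). The virtual corner opposite V is at (36.60, 26.20). Since A1 is tangent to AT there, UT ⟂ AT and since A1 is tangent to LN there, UL ⟂ LN, with radius 9.8, so the center U sits 9.8 in from both sides at U = (26.80, 16.40). That places the tangent points at T = (36.60, 16.40) on AT and L = (26.80, 26.20) on LN. Then |VT| = |T − V| = 40.11.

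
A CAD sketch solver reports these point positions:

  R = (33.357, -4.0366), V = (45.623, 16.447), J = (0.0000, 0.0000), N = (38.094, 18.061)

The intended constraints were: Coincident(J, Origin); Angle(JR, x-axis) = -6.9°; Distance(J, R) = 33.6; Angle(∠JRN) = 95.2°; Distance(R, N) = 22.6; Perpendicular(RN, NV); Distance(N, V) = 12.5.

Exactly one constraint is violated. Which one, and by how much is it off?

Distance(N, V) = 12.5 — off by 4.80.

J = (0.00, 0.00) ✓; JR at -6.900° ✓; |JR| = 33.60 ✓; ∠JRN = 95.20° ✓; |RN| = 22.60 ✓; ∠(RN, NV) = 90.00° ✓; |NV| = 7.700 ✗.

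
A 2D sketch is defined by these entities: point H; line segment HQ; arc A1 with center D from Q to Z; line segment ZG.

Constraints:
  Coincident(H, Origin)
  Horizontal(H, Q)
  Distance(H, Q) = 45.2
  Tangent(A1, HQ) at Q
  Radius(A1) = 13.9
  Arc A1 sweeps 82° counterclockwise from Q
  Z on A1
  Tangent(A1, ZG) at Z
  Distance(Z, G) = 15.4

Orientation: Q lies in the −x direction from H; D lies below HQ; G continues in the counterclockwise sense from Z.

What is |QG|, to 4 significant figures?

31.52

H is at the origin; HQ is horizontal with |HQ| = 45.2 and Q on the −x side, so Q = (-45.20, 0.000). The tangent condition forces DQ to be normal to HQ, so D = Q + (0, -13.9) = (-45.20, -13.90). On A1, Q sits at bearing 90° from D; an 82° counterclockwise sweep puts Z at bearing 172°, so Z = D + 13.9·(cos 172°, sin 172°) = (-58.96, -11.97). Tangency of A1 to ZG means the radius DZ is perpendicular to ZG, so ZG runs along (−sin 172°, cos 172°); with |ZG| = 15.4, G = (-61.11, -27.22). Then |QG| = |G − Q| = 31.52.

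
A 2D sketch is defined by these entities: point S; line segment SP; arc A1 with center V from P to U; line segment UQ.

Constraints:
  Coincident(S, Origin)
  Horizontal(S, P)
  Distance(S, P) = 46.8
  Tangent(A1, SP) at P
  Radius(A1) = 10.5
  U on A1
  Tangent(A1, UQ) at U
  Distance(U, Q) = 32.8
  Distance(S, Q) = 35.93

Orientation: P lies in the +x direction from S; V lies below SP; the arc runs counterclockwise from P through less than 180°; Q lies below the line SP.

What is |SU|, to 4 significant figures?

38.60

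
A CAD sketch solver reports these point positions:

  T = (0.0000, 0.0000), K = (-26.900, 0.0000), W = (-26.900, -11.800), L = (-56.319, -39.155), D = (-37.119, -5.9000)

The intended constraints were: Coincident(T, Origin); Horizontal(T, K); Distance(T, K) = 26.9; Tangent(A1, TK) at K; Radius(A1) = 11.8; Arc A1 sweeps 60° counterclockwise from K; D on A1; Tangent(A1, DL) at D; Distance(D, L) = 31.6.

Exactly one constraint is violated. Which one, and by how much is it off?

Distance(D, L) = 31.6 — off by 6.80.

T = (0.00, 0.00) ✓; T.y = 0.00, K.y = 0.00 ✓; |TK| = 26.90 ✓; ∠(WK, KT) = 90.00° ✓; |WK| = 11.80 ✓; bearing(W→D) − bearing(W→K) = 60.00° ✓; |WD| = 11.80 ✓; ∠(WD, DL) = 90.00° ✓; |DL| = 38.40 ✗.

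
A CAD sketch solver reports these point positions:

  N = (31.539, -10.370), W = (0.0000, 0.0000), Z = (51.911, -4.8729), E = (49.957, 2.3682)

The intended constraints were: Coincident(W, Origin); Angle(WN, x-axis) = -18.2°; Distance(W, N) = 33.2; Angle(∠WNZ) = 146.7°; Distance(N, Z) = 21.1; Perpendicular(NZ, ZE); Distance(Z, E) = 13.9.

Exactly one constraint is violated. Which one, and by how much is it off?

Distance(Z, E) = 13.9 — off by 6.40.

W = (0.00, 0.00) ✓; WN at -18.20° ✓; |WN| = 33.20 ✓; ∠WNZ = 146.7° ✓; |NZ| = 21.10 ✓; ∠(NZ, ZE) = 90.00° ✓; |ZE| = 7.500 ✗.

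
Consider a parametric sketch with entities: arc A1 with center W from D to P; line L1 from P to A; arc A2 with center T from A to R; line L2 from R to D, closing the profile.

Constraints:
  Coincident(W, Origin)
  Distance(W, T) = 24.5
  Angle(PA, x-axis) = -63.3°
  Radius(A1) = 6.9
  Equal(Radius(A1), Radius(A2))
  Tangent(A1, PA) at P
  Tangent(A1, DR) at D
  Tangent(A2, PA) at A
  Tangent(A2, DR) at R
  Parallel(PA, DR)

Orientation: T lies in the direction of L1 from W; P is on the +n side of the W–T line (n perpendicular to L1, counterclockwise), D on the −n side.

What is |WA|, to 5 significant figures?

25.453

The slot axis is L1's direction at -63.3°, so u = (cos -63.3°, sin -63.3°) = (0.44932, -0.89337) and n = (−sin -63.3°, cos -63.3°) = (0.89337, 0.44932). W is at the origin and T lies 24.5 along u from W, so T = 24.5·u = (11.008, -21.888). Tangency of A1 to both parallel lines with radius 6.9 puts P and D at W ± 6.9·n: P = (6.1643, 3.1003), D = (-6.1643, -3.1003). Equal radii place A and R the same way about T: A = T + 6.9·n = (17.173, -18.787), R = T − 6.9·n = (4.8441, -24.988). Then |WA| = |A − W| = 25.453.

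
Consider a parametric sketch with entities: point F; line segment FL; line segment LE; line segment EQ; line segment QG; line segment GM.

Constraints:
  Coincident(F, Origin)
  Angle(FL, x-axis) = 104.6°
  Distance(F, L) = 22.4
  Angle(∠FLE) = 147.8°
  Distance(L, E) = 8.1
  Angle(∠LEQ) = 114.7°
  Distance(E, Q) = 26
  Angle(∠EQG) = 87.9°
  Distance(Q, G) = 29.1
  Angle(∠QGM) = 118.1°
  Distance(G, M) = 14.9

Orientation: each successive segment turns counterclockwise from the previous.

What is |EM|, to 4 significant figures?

37.44

F is at the origin; FL runs at 104.6° with length 22.4, so L = (-5.646, 21.68). ∠FLE = 147.8° gives LE at 136.8° from the x-axis; with |LE| = 8.1, E = (-11.55, 27.22). ∠LEQ = 114.7° gives EQ at -157.9° from the x-axis; with |EQ| = 26.0, Q = (-35.64, 17.44). ∠EQG = 87.9° gives QG at -65.80° from the x-axis; with |QG| = 29.1, G = (-23.71, -9.103). ∠QGM = 118.1° gives GM at -3.900° from the x-axis; with |GM| = 14.9, M = (-8.846, -10.12). Then |EM| = |M − E| = 37.44.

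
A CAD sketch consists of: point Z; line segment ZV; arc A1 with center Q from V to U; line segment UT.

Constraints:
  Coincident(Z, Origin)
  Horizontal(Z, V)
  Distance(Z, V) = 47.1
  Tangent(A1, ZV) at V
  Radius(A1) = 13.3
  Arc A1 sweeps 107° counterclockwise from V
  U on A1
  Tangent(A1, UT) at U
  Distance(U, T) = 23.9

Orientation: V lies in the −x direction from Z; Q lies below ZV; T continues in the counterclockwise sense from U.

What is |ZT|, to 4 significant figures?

66.29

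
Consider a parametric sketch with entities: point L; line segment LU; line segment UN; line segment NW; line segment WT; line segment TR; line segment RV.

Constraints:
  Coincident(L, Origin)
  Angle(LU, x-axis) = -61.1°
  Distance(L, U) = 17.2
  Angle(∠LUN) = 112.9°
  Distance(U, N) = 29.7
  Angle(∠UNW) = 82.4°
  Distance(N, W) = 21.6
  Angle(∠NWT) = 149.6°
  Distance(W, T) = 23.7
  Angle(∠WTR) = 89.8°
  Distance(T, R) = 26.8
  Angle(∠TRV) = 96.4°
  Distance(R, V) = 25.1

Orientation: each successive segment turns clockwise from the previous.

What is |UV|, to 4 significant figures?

4.927

L is at the origin; LU runs at -61.1° with length 17.2, so U = (8.312, -15.06). ∠LUN = 112.9° gives UN at -128.2° from the x-axis; with |UN| = 29.7, N = (-10.05, -38.40). ∠UNW = 82.4° gives NW at 134.2° from the x-axis; with |NW| = 21.6, W = (-25.11, -22.91). ∠NWT = 149.6° gives WT at 103.8° from the x-axis; with |WT| = 23.7, T = (-30.77, 0.1032). ∠WTR = 89.8° gives TR at 13.60° from the x-axis; with |TR| = 26.8, R = (-4.718, 6.405). ∠TRV = 96.4° gives RV at -70.00° from the x-axis; with |RV| = 25.1, V = (3.867, -17.18). Then |UV| = |V − U| = 4.927.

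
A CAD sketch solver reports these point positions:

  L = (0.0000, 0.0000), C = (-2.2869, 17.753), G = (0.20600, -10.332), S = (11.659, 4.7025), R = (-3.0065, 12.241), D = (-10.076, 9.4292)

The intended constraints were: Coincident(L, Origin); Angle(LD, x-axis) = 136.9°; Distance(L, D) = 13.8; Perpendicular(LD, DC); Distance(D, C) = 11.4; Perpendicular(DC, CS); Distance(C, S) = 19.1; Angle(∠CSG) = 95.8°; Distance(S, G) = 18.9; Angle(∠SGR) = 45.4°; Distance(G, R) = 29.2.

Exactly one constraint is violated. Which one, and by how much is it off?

Distance(G, R) = 29.2 — off by 6.40.

L = (0.00, 0.00) ✓; LD at 136.9° ✓; |LD| = 13.80 ✓; ∠(LD, DC) = 90.00° ✓; |DC| = 11.40 ✓; ∠(DC, CS) = 90.00° ✓; |CS| = 19.10 ✓; ∠CSG = 95.80° ✓; |SG| = 18.90 ✓; ∠SGR = 45.40° ✓; |GR| = 22.80 ✗.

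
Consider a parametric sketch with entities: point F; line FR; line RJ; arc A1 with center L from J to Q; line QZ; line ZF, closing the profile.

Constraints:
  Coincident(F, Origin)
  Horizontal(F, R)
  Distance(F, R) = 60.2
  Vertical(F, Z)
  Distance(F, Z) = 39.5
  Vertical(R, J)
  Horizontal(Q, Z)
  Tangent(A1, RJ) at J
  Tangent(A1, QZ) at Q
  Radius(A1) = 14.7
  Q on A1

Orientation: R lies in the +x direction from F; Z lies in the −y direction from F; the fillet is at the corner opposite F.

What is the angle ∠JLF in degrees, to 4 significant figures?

151.4°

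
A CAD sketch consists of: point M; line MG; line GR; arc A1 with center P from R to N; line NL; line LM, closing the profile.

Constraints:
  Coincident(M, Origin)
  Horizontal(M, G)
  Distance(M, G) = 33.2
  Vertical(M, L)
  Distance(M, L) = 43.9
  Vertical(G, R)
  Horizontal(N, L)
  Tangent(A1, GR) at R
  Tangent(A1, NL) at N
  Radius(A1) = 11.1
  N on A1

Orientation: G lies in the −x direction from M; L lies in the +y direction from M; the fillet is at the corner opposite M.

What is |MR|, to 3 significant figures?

46.7

M is at the origin; MG is horizontal with |MG| = 33.2 and G on the −x side, so G = (-33.2, 0.00). M and L share the same x with |ML| = 43.9 and L on the +y side, so L = (0.00, 43.9). The virtual corner opposite M is at (-33.2, 43.9). Since A1 is tangent to GR there, PR ⟂ GR and tangency of A1 to NL means the radius PN is perpendicular to NL, with radius 11.1, so the center P sits 11.1 in from both sides at P = (-22.1, 32.8). That places the tangent points at R = (-33.2, 32.8) on GR and N = (-22.1, 43.9) on NL. Then |MR| = |R − M| = 46.7.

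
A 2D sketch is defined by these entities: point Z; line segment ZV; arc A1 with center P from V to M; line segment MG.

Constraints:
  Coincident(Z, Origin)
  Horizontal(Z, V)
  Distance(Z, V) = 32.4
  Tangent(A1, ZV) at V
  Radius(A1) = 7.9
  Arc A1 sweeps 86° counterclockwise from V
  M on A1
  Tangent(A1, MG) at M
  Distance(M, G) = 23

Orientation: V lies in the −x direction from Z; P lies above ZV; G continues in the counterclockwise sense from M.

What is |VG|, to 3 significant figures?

31.7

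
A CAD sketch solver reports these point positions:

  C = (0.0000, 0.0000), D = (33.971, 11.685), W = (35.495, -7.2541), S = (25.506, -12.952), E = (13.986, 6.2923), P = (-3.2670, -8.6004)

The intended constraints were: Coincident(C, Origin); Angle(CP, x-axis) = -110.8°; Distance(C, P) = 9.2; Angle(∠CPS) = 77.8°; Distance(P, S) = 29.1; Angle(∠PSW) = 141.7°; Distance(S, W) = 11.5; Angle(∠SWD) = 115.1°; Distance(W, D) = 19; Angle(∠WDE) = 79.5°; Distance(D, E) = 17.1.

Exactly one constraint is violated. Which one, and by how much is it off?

Distance(D, E) = 17.1 — off by 3.60.

C = (0.00, 0.00) ✓; CP at -110.8° ✓; |CP| = 9.200 ✓; ∠CPS = 77.80° ✓; |PS| = 29.10 ✓; ∠PSW = 141.7° ✓; |SW| = 11.50 ✓; ∠SWD = 115.1° ✓; |WD| = 19.00 ✓; ∠WDE = 79.50° ✓; |DE| = 20.70 ✗.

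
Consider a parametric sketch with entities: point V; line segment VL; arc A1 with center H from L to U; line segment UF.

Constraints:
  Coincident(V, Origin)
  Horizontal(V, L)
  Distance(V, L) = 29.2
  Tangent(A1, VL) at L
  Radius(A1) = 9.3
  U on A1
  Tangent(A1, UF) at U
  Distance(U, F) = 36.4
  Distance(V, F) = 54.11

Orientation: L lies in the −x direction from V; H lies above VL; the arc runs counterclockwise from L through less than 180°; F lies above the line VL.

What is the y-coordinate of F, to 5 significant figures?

46.813

Checks: |HU| = 9.300 ✓; ∠(HU, UF) = 90.00° ✓; |UF| = 36.40 ✓; |VF| = 54.11 ✓.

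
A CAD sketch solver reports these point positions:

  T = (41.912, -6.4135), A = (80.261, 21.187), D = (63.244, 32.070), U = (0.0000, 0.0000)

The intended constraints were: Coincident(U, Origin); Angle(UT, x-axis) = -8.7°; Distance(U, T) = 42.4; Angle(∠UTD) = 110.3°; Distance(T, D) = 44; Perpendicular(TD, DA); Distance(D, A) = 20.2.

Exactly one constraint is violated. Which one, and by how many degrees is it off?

Perpendicular(TD, DA) — off by 3.60°.

U = (0.00, 0.00) ✓; UT at -8.700° ✓; |UT| = 42.40 ✓; ∠UTD = 110.3° ✓; |TD| = 44.00 ✓; ∠(TD, DA) = 93.60° ✗; |DA| = 20.20 ✓.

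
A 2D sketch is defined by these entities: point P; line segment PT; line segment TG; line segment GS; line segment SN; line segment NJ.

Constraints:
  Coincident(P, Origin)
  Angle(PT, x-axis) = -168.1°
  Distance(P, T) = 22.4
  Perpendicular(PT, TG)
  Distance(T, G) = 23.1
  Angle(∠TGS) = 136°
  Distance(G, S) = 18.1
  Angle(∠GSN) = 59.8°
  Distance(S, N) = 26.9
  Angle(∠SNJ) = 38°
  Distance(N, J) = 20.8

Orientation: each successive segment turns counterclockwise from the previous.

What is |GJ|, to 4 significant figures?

3.166

P is at the origin; PT runs at -168.1° with length 22.4, so T = (-21.92, -4.619). PT ⟂ TG, so TG runs at -78.10°; with |TG| = 23.1, G = (-17.16, -27.22). ∠TGS = 136.0° gives GS at -34.10° from the x-axis; with |GS| = 18.1, S = (-2.167, -37.37). ∠GSN = 59.8° gives SN at 86.10° from the x-axis; with |SN| = 26.9, N = (-0.3378, -10.53). ∠SNJ = 38.0° gives NJ at -131.9° from the x-axis; with |NJ| = 20.8, J = (-14.23, -26.01). Then |GJ| = |J − G| = 3.166.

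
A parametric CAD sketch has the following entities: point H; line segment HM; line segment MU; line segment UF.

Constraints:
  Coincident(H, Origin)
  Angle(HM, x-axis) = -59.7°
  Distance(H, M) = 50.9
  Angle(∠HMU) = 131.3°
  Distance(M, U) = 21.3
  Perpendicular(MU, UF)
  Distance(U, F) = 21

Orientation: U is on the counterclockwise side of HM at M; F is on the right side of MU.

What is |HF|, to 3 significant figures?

80.8

H is at the origin; HM runs at -59.7° with length 50.9, so M = 50.9·(cos -59.7°, sin -59.7°) = (25.7, -43.9). ∠HMU = 131.3°, so MU runs at -59.7° + (180° − 131.3°) = -11.0° from the x-axis; with |MU| = 21.3, U = M + 21.3·(cos -11.0°, sin -11.0°) = (46.6, -48.0). MU ⟂ UF; with |UF| = 21.0 on the right of MU, F = U + 21.0·(-0.191, -0.982) = (42.6, -68.6). Then |HF| = |F − H| = 80.8.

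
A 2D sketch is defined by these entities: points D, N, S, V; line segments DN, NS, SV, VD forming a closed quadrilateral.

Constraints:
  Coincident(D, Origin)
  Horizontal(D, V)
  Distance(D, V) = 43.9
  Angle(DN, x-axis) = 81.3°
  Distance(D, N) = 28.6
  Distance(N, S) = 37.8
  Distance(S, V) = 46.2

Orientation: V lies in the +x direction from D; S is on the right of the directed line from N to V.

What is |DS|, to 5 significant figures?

9.2000

D is at the origin; DV is horizontal with |DV| = 43.9 and V in +x, so V = (43.9, 0). DN runs at 81.3° with |DN| = 28.6, so N = (4.3261, 28.271). S is determined by |NS| = 37.8 and |SV| = 46.2 together: it lies at the intersection of circle(N, 37.8) and circle(V, 46.2). With |NV| = 48.635, the foot of the radical line on NV is 17.063 from N and the perpendicular offset is √(37.8² − 17.063²) = 33.730. Taking the right-of-NV solution: S = (-1.3962, -9.0934).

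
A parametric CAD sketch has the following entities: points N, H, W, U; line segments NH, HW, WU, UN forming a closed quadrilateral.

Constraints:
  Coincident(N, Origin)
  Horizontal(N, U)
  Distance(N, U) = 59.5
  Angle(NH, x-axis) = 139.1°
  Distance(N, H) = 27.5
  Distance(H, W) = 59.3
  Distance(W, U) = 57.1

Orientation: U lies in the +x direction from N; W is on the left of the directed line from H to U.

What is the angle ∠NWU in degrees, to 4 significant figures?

62.72°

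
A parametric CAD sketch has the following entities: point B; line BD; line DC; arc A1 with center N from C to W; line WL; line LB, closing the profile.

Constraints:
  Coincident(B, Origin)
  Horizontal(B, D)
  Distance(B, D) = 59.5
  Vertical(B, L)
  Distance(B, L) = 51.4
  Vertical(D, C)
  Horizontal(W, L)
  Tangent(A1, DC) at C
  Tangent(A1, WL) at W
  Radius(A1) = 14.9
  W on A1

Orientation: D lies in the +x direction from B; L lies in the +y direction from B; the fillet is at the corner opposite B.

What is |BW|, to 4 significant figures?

68.05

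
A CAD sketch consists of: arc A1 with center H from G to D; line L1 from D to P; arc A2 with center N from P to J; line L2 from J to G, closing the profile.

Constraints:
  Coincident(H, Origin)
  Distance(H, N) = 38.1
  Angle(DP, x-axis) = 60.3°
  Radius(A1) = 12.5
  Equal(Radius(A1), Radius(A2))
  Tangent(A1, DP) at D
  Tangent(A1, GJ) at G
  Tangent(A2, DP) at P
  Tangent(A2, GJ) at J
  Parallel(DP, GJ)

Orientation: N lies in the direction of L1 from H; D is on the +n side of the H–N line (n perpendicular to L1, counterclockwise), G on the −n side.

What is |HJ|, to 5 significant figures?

40.098

The slot axis is L1's direction at 60.3°, so u = (cos 60.3°, sin 60.3°) = (0.49546, 0.86863) and n = (−sin 60.3°, cos 60.3°) = (-0.86863, 0.49546). H is at the origin and N lies 38.1 along u from H, so N = 38.1·u = (18.877, 33.095). Tangency of A1 to both parallel lines with radius 12.5 puts D and G at H ± 12.5·n: D = (-10.858, 6.1932), G = (10.858, -6.1932). Equal radii place P and J the same way about N: P = N + 12.5·n = (8.0191, 39.288), J = N − 12.5·n = (29.735, 26.902). Then |HJ| = |J − H| = 40.098.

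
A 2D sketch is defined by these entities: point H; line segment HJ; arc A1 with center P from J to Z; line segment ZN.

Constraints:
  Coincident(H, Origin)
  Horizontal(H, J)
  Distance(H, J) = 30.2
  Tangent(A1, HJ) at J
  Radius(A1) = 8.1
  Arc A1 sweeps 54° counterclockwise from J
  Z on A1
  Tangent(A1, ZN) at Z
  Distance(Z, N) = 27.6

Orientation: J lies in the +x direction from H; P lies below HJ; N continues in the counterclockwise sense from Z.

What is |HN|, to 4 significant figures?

26.72

H is at the origin; H and J share the same y with |HJ| = 30.2 and J on the +x side, so J = (30.20, 0.000). Tangency of A1 to HJ means the radius PJ is perpendicular to HJ, so P = J + (0, -8.1) = (30.20, -8.100). On A1, J sits at bearing 90° from P; a 54° counterclockwise sweep puts Z at bearing 144°, so Z = P + 8.1·(cos 144°, sin 144°) = (23.65, -3.339). A1 meets ZN tangentially, so PZ is at right angles to ZN, so ZN runs along (−sin 144°, cos 144°); with |ZN| = 27.6, N = (7.424, -25.67). Then |HN| = |N − H| = 26.72.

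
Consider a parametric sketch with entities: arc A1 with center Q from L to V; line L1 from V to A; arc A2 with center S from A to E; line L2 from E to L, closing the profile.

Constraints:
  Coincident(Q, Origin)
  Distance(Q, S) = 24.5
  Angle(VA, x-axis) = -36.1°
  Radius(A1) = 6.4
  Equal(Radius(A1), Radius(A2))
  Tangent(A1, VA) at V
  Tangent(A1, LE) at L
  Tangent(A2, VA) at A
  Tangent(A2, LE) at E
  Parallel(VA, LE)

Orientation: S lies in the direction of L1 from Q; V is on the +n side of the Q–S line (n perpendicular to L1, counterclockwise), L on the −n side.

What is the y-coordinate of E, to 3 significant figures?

-19.6

The slot axis is L1's direction at -36.1°, so u = (cos -36.1°, sin -36.1°) = (0.808, -0.589) and n = (−sin -36.1°, cos -36.1°) = (0.589, 0.808). Q is at the origin and S lies 24.5 along u from Q, so S = 24.5·u = (19.8, -14.4). Tangency of A1 to both parallel lines with radius 6.4 puts V and L at Q ± 6.4·n: V = (3.77, 5.17), L = (-3.77, -5.17). Equal radii place A and E the same way about S: A = S + 6.4·n = (23.6, -9.26), E = S − 6.4·n = (16.0, -19.6). So E.y = -19.6.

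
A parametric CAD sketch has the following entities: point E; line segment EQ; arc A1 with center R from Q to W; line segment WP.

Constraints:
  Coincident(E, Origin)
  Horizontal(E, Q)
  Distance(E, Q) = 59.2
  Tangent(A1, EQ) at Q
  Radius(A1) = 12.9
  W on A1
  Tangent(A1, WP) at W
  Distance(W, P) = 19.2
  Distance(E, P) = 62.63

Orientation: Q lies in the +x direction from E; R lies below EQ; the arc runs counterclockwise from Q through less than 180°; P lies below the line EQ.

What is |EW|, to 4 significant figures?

49.58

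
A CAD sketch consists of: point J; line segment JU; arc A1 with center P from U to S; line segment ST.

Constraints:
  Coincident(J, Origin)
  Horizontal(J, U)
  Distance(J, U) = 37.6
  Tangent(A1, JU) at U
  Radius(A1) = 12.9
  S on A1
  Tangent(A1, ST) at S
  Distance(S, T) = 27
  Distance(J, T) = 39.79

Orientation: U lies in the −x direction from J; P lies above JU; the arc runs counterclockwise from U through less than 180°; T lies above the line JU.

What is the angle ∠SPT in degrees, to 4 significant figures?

64.46°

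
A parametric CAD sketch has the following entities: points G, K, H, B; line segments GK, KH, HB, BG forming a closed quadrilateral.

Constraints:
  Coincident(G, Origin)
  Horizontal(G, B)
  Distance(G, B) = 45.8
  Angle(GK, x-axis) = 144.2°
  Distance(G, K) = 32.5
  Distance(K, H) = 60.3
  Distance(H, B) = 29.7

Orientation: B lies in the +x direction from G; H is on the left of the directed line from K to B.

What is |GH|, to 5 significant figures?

42.951

G is at the origin; G and B share the same y with |GB| = 45.8 and B in +x, so B = (45.8, 0). GK runs at 144.2° with |GK| = 32.5, so K = (-26.360, 19.011). H is determined by |KH| = 60.3 and |HB| = 29.7 together: it lies at the intersection of circle(K, 60.3) and circle(B, 29.7). With |KB| = 74.622, the foot of the radical line on KB is 55.764 from K and the perpendicular offset is √(60.3² − 55.764²) = 22.945. Taking the left-of-KB solution: H = (33.410, 26.992).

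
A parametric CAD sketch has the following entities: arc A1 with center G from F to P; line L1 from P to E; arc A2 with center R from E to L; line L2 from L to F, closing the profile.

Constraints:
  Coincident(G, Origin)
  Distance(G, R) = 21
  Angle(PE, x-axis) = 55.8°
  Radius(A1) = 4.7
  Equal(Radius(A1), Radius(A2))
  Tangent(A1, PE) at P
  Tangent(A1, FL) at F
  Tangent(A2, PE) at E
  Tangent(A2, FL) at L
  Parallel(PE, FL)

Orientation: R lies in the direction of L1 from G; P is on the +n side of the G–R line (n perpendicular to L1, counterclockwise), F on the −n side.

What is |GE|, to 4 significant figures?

21.52

Tangency of A1 to both parallel lines with radius 4.7 puts P and F at G ± 4.7·n: P = (-3.887, 2.642), F = (3.887, -2.642). Equal radii place E and L the same way about R: E = R + 4.7·n = (7.916, 20.01), L = R − 4.7·n = (15.69, 14.73). Then |GE| = |E − G| = 21.52.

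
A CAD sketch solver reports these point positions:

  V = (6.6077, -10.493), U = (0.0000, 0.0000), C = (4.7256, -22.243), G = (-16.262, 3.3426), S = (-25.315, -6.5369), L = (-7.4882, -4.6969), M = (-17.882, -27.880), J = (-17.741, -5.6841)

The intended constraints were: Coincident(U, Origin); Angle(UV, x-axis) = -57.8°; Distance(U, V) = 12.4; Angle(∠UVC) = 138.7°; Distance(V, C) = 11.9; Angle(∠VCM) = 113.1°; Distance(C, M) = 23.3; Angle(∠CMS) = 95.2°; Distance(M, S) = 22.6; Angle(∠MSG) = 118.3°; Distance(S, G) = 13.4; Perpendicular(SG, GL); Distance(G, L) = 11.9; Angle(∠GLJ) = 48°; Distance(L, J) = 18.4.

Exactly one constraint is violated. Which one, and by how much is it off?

Distance(L, J) = 18.4 — off by 8.10.

U = (0.00, 0.00) ✓; UV at -57.80° ✓; |UV| = 12.40 ✓; ∠UVC = 138.7° ✓; |VC| = 11.90 ✓; ∠VCM = 113.1° ✓; |CM| = 23.30 ✓; ∠CMS = 95.20° ✓; |MS| = 22.60 ✓; ∠MSG = 118.3° ✓; |SG| = 13.40 ✓; ∠(SG, GL) = 90.00° ✓; |GL| = 11.90 ✓; ∠GLJ = 48.00° ✓; |LJ| = 10.30 ✗.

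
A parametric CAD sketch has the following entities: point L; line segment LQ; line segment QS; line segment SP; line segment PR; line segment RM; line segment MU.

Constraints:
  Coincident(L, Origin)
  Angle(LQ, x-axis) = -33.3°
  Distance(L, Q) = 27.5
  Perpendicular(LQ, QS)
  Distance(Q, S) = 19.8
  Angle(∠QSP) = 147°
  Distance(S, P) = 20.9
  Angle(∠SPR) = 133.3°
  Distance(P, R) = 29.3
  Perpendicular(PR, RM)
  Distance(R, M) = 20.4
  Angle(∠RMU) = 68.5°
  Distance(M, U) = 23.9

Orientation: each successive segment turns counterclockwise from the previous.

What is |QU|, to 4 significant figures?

33.96

L is at the origin; LQ runs at -33.3° with length 27.5, so Q = (22.98, -15.10). LQ ⟂ QS, so QS runs at 56.70°; with |QS| = 19.8, S = (33.86, 1.451). ∠QSP = 147.0° gives SP at 89.70° from the x-axis; with |SP| = 20.9, P = (33.96, 22.35). ∠SPR = 133.3° gives PR at 136.4° from the x-axis; with |PR| = 29.3, R = (12.75, 42.56). PR ⟂ RM, so RM runs at -133.6°; with |RM| = 20.4, M = (-1.322, 27.78). ∠RMU = 68.5° gives MU at -22.10° from the x-axis; with |MU| = 23.9, U = (20.82, 18.79). Then |QU| = |U − Q| = 33.96.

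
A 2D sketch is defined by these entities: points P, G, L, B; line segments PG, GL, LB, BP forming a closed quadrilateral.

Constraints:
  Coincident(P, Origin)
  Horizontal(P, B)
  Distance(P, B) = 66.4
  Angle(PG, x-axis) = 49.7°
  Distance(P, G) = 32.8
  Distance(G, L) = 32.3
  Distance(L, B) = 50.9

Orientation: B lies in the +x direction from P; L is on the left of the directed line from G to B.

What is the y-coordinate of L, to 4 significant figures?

46.38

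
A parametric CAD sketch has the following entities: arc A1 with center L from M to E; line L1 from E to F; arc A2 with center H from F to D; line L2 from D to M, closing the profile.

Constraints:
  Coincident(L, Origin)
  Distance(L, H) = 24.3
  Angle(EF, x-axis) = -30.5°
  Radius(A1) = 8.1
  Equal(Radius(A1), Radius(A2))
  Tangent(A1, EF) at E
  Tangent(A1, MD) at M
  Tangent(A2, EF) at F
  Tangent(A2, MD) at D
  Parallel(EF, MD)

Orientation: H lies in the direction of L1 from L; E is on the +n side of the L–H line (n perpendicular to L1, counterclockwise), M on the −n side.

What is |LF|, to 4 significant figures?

25.61

The slot axis is L1's direction at -30.5°, so u = (cos -30.5°, sin -30.5°) = (0.8616, -0.5075) and n = (−sin -30.5°, cos -30.5°) = (0.5075, 0.8616). L is at the origin and H lies 24.3 along u from L, so H = 24.3·u = (20.94, -12.33). Tangency of A1 to both parallel lines with radius 8.1 puts E and M at L ± 8.1·n: E = (4.111, 6.979), M = (-4.111, -6.979). Equal radii place F and D the same way about H: F = H + 8.1·n = (25.05, -5.354), D = H − 8.1·n = (16.83, -19.31). Then |LF| = |F − L| = 25.61.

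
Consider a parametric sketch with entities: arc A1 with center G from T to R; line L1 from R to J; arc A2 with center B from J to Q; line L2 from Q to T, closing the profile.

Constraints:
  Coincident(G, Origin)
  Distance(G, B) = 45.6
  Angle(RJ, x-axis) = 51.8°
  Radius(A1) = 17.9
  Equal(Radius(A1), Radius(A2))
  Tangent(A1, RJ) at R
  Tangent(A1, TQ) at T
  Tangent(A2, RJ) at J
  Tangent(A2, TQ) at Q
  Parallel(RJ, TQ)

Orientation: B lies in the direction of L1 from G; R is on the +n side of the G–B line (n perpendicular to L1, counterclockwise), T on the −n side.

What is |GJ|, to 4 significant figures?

48.99

Tangency of A1 to both parallel lines with radius 17.9 puts R and T at G ± 17.9·n: R = (-14.07, 11.07), T = (14.07, -11.07). Equal radii place J and Q the same way about B: J = B + 17.9·n = (14.13, 46.90), Q = B − 17.9·n = (42.27, 24.77). Then |GJ| = |J − G| = 48.99.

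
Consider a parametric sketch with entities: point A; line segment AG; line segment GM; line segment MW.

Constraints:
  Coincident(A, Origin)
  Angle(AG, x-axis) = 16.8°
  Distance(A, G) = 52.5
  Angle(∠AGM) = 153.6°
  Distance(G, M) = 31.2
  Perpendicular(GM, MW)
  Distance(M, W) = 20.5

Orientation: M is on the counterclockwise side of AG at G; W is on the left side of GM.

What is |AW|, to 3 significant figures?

78.3

∠AGM = 153.6°, so GM runs at 16.8° + (180° − 153.6°) = 43.2° from the x-axis; with |GM| = 31.2, M = G + 31.2·(cos 43.2°, sin 43.2°) = (73.0, 36.5). The perpendicularity gives MW at right angles to GM; with |MW| = 20.5 on the left of GM, W = M + 20.5·(-0.685, 0.729) = (59.0, 51.5). Then |AW| = |W − A| = 78.3.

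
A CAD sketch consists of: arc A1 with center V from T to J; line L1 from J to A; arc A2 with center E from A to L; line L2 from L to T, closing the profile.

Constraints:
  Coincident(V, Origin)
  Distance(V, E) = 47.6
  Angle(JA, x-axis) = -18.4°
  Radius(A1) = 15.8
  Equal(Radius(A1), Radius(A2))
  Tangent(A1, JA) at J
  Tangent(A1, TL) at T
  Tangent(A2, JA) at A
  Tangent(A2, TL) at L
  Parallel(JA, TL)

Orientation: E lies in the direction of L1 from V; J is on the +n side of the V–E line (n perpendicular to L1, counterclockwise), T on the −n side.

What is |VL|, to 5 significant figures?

50.154

The slot axis is L1's direction at -18.4°, so u = (cos -18.4°, sin -18.4°) = (0.94888, -0.31565) and n = (−sin -18.4°, cos -18.4°) = (0.31565, 0.94888). V is at the origin and E lies 47.6 along u from V, so E = 47.6·u = (45.166, -15.025). Tangency of A1 to both parallel lines with radius 15.8 puts J and T at V ± 15.8·n: J = (4.9873, 14.992), T = (-4.9873, -14.992). Equal radii place A and L the same way about E: A = E + 15.8·n = (50.154, -0.032653), L = E − 15.8·n = (40.179, -30.017). Then |VL| = |L − V| = 50.154.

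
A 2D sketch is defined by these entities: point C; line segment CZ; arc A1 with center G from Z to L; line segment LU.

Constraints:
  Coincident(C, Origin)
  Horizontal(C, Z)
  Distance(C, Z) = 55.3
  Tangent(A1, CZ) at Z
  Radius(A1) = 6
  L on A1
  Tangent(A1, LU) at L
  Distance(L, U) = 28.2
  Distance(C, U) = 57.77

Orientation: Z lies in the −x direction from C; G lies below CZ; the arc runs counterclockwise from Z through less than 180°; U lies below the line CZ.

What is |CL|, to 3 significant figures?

61.2

C is at the origin; CZ is horizontal with |CZ| = 55.3 and Z on the −x side, so Z = (-55.3, 0.00). Since A1 is tangent to CZ there, GZ ⟂ CZ, so G = Z + (0, -6) = (-55.3, -6.00). Since GL ⟂ LU (tangency), |GU| = √(6.0² + 28.2²) = 28.8 regardless of where L sits on A1. So U lies on both circle(C, 57.77) and circle(G, 28.8); the below-CZ intersection is U = (-47.0, -33.6). L is the foot of the tangent from U: L = (-60.6, -8.89).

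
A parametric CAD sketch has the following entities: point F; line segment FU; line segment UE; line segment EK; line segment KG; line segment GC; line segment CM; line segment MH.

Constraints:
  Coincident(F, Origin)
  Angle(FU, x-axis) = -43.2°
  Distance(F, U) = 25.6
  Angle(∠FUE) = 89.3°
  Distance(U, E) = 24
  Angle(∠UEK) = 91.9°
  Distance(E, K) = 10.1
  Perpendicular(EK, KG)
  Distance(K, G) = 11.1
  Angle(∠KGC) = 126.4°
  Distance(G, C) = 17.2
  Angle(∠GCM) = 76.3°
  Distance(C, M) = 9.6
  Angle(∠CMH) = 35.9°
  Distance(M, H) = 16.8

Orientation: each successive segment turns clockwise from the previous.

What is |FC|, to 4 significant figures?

28.72

F is at the origin; FU runs at -43.2° with length 25.6, so U = (18.66, -17.52). ∠FUE = 89.3° gives UE at -133.9° from the x-axis; with |UE| = 24.0, E = (2.020, -34.82). ∠UEK = 91.9° gives EK at 138.0° from the x-axis; with |EK| = 10.1, K = (-5.486, -28.06). The perpendicularity gives KG at right angles to EK, so KG runs at 48.00°; with |KG| = 11.1, G = (1.942, -19.81). ∠KGC = 126.4° gives GC at -5.600° from the x-axis; with |GC| = 17.2, C = (19.06, -21.49). Then |FC| = |C − F| = 28.72.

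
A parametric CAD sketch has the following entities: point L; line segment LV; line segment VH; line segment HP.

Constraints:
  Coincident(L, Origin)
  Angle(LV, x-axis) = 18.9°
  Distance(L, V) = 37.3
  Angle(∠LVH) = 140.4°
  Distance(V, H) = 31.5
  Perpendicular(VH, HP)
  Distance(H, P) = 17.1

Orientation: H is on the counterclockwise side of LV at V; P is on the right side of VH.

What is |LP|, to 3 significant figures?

72.8

∠LVH = 140.4°, so VH runs at 18.9° + (180° − 140.4°) = 58.5° from the x-axis; with |VH| = 31.5, H = V + 31.5·(cos 58.5°, sin 58.5°) = (51.7, 38.9). VH ⟂ HP; with |HP| = 17.1 on the right of VH, P = H + 17.1·(0.853, -0.522) = (66.3, 30.0). Then |LP| = |P − L| = 72.8.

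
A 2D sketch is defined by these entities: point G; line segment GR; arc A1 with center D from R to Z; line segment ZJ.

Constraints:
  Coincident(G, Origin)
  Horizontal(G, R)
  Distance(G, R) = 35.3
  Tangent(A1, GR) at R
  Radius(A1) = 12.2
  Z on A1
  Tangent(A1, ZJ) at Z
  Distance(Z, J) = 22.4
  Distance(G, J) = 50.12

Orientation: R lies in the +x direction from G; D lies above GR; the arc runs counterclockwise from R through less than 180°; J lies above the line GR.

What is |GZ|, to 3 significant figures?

49.3

Checks: |DZ| = 12.20 ✓; ∠(DZ, ZJ) = 90.00° ✓; |ZJ| = 22.40 ✓; |GJ| = 50.12 ✓.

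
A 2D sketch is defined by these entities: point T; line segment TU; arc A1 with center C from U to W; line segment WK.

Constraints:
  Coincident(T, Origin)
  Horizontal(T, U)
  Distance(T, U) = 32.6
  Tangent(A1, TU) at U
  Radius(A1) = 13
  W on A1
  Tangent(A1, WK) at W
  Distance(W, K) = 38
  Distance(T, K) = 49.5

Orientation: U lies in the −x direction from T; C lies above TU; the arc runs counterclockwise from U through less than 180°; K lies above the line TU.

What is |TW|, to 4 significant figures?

22.46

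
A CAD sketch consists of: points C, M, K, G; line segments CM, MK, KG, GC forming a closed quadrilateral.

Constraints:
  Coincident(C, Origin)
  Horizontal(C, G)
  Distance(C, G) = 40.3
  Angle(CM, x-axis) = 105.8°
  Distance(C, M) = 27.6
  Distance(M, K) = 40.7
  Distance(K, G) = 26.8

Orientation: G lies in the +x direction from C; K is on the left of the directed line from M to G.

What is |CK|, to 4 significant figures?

42.05

C is at the origin; CG is horizontal with |CG| = 40.3 and G in +x, so G = (40.3, 0). CM runs at 105.8° with |CM| = 27.6, so M = (-7.515, 26.56). K is determined by |MK| = 40.7 and |KG| = 26.8 together: it lies at the intersection of circle(M, 40.7) and circle(G, 26.8). With |MG| = 54.70, the foot of the radical line on MG is 35.92 from M and the perpendicular offset is √(40.7² − 35.92²) = 19.13. Taking the left-of-MG solution: K = (33.18, 25.84).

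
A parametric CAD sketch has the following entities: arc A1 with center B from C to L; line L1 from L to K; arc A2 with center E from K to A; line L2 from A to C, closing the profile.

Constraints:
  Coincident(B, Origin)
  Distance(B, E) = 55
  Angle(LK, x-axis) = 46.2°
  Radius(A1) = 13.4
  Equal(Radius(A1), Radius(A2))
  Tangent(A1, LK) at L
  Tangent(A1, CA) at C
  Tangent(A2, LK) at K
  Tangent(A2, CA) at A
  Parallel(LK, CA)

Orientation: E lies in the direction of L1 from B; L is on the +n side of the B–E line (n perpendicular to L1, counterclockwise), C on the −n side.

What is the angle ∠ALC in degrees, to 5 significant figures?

64.021°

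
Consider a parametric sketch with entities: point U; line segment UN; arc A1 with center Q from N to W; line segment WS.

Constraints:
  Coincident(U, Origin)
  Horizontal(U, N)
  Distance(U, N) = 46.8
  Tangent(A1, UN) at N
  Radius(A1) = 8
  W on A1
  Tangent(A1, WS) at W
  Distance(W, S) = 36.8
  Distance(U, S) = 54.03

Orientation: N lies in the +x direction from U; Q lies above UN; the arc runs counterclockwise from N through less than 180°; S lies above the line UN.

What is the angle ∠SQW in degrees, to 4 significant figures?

77.74°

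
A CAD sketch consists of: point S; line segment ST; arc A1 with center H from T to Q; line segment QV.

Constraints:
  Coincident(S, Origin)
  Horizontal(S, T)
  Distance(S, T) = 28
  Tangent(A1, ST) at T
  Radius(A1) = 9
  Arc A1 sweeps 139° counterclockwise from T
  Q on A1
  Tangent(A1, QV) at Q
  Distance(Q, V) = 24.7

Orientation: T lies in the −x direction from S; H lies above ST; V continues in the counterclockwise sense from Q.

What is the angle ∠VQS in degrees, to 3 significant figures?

175°

S is at the origin; S and T share the same y with |ST| = 28.0 and T on the −x side, so T = (-28.0, 0.00). Tangency of A1 to ST means the radius HT is perpendicular to ST, so H = T + (0, 9) = (-28.0, 9.00). On A1, T sits at bearing -90° from H; a 139° counterclockwise sweep puts Q at bearing 49°, so Q = H + 9.0·(cos 49°, sin 49°) = (-22.1, 15.8). The tangent condition forces HQ to be normal to QV, so QV runs along (−sin 49°, cos 49°); with |QV| = 24.7, V = (-40.7, 32.0). Then cos ∠VQS = QV·QS / (|QV||QS|), giving 175°.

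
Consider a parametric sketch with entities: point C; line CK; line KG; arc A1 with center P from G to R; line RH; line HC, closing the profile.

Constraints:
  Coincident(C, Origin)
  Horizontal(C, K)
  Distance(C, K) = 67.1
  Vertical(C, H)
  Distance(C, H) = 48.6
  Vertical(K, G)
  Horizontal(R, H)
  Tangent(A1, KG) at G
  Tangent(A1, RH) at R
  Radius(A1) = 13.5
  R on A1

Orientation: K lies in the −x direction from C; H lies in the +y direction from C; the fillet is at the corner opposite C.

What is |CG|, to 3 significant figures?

75.7

C is at the origin; CK is horizontal with |CK| = 67.1 and K on the −x side, so K = (-67.1, 0.00). C and H share the same x with |CH| = 48.6 and H on the +y side, so H = (0.00, 48.6). The virtual corner opposite C is at (-67.1, 48.6). Tangency of A1 to KG means the radius PG is perpendicular to KG and since A1 is tangent to RH there, PR ⟂ RH, with radius 13.5, so the center P sits 13.5 in from both sides at P = (-53.6, 35.1). That places the tangent points at G = (-67.1, 35.1) on KG and R = (-53.6, 48.6) on RH. Then |CG| = |G − C| = 75.7.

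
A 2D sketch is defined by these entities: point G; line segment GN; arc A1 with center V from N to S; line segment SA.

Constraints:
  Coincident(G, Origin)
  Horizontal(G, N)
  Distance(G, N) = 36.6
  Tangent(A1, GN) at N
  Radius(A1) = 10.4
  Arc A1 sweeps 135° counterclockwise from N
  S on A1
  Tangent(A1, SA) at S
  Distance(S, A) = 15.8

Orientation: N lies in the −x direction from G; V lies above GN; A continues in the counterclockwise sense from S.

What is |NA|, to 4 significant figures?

29.18

G is at the origin; G and N share the same y with |GN| = 36.6 and N on the −x side, so N = (-36.60, 0.000). The tangent condition forces VN to be normal to GN, so V = N + (0, 10.4) = (-36.60, 10.40). On A1, N sits at bearing -90° from V; a 135° counterclockwise sweep puts S at bearing 45°, so S = V + 10.4·(cos 45°, sin 45°) = (-29.25, 17.75). A1 meets SA tangentially, so VS is at right angles to SA, so SA runs along (−sin 45°, cos 45°); with |SA| = 15.8, A = (-40.42, 28.93). Then |NA| = |A − N| = 29.18.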